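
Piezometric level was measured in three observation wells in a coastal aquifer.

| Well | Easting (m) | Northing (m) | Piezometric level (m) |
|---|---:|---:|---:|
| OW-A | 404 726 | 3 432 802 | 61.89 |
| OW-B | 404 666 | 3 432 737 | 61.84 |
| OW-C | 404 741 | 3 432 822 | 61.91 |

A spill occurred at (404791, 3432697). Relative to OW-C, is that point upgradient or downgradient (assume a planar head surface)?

Differences from OW-A: to OW-B (Δx, Δy, Δh) = (-60, -65, -0.05); to OW-C = (15, 20, +0.02).
Determinant of the coordinate differences = (-60)·20 − 15·(-65) = -225.
∂h/∂x = [(-0.05)·20 − (+0.02)·(-65)] / -225 = -0.001333
∂h/∂y = [(-60)·(+0.02) − 15·(-0.05)] / -225 = +0.002000
Head at (404791, 3432697) = 61.89 + (-0.001333)·(65) + (+0.002000)·(-105) = 61.59 m.
That is lower than the 61.91 m at OW-C, so the point is downgradient.

downgradient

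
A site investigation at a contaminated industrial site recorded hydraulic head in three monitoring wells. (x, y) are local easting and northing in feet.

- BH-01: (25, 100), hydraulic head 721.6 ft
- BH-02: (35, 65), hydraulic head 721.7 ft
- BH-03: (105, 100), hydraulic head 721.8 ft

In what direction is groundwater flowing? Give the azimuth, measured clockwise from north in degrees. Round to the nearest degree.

311°

Taking BH-01 as reference: BH-02−BH-01 = (10, -35, +0.1); BH-03−BH-01 = (80, 0, +0.2).
Solve a·Δx + b·Δy = Δh: det = 10·0 − 80·(-35) = 2800.
∂h/∂x = [(+0.1)·0 − (+0.2)·(-35)] / 2800 = +0.002500
∂h/∂y = [10·(+0.2) − 80·(+0.1)] / 2800 = -0.002143
Flow direction (−∇h) has components (-0.002500 E, +0.002143 N).
Azimuth = atan2(E, N) = atan2(-0.002500, +0.002143) = 310.6° ≈ 311°.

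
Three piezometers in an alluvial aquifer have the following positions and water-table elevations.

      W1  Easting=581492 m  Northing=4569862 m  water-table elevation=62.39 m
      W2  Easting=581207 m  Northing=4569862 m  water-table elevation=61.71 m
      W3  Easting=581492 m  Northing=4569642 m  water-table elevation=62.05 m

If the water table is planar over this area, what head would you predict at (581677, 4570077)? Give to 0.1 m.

∂h/∂x = (61.71 − 62.39) / (581207 − 581492) = +0.002386
∂h/∂y = (62.05 − 62.39) / (4569642 − 4569862) = +0.001545
h(581677, 4570077) = 62.39 + (+0.002386)·(185) + (+0.001545)·(215) = 62.39 +0.441 +0.332 = 63.164 m.

63.2 m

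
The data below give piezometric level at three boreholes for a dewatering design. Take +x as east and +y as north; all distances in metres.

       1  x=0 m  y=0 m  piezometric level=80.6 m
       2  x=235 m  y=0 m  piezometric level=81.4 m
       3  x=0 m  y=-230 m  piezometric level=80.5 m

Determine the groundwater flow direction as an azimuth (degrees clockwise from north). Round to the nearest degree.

∂h/∂x = (81.4 − 80.6) / (235 − 0) = +0.003404
∂h/∂y = (80.5 − 80.6) / (-230 − 0) = +0.0004348
Flow direction (−∇h) has components (-0.003404 E, -0.0004348 N).
Azimuth = atan2(E, N) = atan2(-0.003404, -0.0004348) = 262.7° ≈ 263°.

263°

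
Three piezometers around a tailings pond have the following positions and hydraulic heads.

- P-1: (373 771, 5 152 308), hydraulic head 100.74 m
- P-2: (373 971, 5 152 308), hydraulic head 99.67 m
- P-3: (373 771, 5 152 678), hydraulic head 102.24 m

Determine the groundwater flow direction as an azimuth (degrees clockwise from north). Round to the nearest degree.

∂h/∂x = (99.67 − 100.74) / (373971 − 373771) = -0.005350
∂h/∂y = (102.24 − 100.74) / (5152678 − 5152308) = +0.004054
Flow direction (−∇h) has components (+0.005350 E, -0.004054 N).
Azimuth = atan2(E, N) = atan2(+0.005350, -0.004054) = 127.2° ≈ 127°.

127°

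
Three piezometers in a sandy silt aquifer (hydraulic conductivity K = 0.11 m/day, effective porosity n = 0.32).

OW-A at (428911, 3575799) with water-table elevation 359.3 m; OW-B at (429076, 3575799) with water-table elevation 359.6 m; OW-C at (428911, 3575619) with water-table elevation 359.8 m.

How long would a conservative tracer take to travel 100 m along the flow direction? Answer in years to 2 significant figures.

∂h/∂x = (359.6 − 359.3) / (429076 − 428911) = +0.001818
∂h/∂y = (359.8 − 359.3) / (3575619 − 3575799) = -0.002778
|∇h| = √(0.001818² + -0.002778²) = 0.00332
Seepage velocity v = K·i/n = 0.11 × 0.00332 / 0.32 = 0.001141 m/day.
t = 100 / 0.001141 = 8.764e+04 days = 240 years.

240 years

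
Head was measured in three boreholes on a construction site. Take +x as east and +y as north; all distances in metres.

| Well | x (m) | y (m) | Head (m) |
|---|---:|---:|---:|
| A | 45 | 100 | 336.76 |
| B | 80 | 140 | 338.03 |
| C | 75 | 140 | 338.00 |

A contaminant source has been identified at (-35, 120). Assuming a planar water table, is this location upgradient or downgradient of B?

downgradient

Taking A as reference: B−A = (35, 40, +1.27); C−A = (30, 40, +1.24).
Solve a·Δx + b·Δy = Δh: det = 35·40 − 30·40 = 200.
∂h/∂x = [(+1.27)·40 − (+1.24)·40] / 200 = +0.006000
∂h/∂y = [35·(+1.24) − 30·(+1.27)] / 200 = +0.02650
Head at (-35, 120) = 336.76 + (+0.006000)·(-80) + (+0.02650)·(20) = 336.81 m.
That is lower than the 338.03 m at B, so the point is downgradient.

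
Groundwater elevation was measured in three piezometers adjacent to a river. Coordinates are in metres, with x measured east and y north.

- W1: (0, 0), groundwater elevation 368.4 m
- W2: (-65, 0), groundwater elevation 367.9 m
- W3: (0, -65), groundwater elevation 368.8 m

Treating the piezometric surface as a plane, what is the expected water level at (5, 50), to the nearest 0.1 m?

∂h/∂x = (367.9 − 368.4) / (-65 − 0) = +0.007692
∂h/∂y = (368.8 − 368.4) / (-65 − 0) = -0.006154
h(5, 50) = 368.4 + (+0.007692)·(5) + (-0.006154)·(50) = 368.4 +0.038 -0.308 = 368.131 m.

368.1 m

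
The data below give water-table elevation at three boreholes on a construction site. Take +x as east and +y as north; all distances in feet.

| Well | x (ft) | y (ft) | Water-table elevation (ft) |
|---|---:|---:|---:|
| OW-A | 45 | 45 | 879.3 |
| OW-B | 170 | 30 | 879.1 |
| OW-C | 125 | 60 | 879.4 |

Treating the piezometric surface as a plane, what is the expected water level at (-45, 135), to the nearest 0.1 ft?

Differences from OW-A: to OW-B (Δx, Δy, Δh) = (125, -15, -0.2); to OW-C = (80, 15, +0.1).
Solve a·Δx + b·Δy = Δh: det = 125·15 − 80·(-15) = 3075.
∂h/∂x = [(-0.2)·15 − (+0.1)·(-15)] / 3075 = -0.0004878
∂h/∂y = [125·(+0.1) − 80·(-0.2)] / 3075 = +0.009268
h(-45, 135) = 879.3 + (-0.0004878)·(-90) + (+0.009268)·(90) = 879.3 +0.044 +0.834 = 880.178 ft.

880.2 ft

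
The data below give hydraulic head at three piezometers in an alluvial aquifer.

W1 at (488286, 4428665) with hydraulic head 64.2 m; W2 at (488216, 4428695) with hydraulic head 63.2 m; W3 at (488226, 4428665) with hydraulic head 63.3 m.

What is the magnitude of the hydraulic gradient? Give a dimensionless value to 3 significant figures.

0.0151

Three-point gradient (reference W1): Δ to W2 = (-70, 30, -1.0), Δ to W3 = (-60, 0, -0.9).
∂h/∂x = +0.01500, ∂h/∂y = +0.001667 (det = 1800).
|∇h| = √(0.01500² + 0.001667²) = 0.01509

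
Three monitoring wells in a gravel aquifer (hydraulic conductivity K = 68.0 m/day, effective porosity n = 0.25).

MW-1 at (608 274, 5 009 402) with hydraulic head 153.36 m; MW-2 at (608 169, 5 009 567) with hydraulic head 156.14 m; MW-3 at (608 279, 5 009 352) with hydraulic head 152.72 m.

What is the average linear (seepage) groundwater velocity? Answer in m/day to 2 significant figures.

Differences from MW-1: to MW-2 (Δx, Δy, Δh) = (-105, 165, +2.78); to MW-3 = (5, -50, -0.64).
Determinant of the coordinate differences = (-105)·(-50) − 5·165 = 4425.
∂h/∂x = [(+2.78)·(-50) − (-0.64)·165] / 4425 = -0.007548
∂h/∂y = [(-105)·(-0.64) − 5·(+2.78)] / 4425 = +0.01205
|∇h| = √(-0.007548² + 0.01205²) = 0.01422
Seepage velocity v = K·i/n = 68.0 × 0.01422 / 0.25 = 3.868 m/day.

3.9 m/day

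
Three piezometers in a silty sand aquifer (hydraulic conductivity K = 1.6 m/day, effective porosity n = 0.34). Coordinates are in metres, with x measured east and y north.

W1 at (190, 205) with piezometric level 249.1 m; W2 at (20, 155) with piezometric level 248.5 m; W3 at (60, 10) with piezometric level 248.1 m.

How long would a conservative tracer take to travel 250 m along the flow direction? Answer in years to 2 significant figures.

34 years

Taking W1 as reference: W2−W1 = (-170, -50, -0.6); W3−W1 = (-130, -195, -1.0).
Determinant of the coordinate differences = (-170)·(-195) − (-130)·(-50) = 26650.
∂h/∂x = [(-0.6)·(-195) − (-1.0)·(-50)] / 26650 = +0.002514
∂h/∂y = [(-170)·(-1.0) − (-130)·(-0.6)] / 26650 = +0.003452
|∇h| = √(0.002514² + 0.003452²) = 0.00427
Seepage velocity v = K·i/n = 1.6 × 0.00427 / 0.34 = 0.02009 m/day.
t = 250 / 0.02009 = 1.244e+04 days = 34.1 years.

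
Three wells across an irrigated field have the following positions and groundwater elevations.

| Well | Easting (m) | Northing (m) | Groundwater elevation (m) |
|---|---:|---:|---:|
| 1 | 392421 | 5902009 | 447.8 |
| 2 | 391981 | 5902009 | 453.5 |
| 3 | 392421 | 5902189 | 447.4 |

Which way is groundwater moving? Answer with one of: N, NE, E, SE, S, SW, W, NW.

E

∂h/∂x = (453.5 − 447.8) / (391981 − 392421) = -0.01295
∂h/∂y = (447.4 − 447.8) / (5902189 − 5902009) = -0.002222
Flow = −∇h = (+0.01295 east, +0.002222 north), which points east.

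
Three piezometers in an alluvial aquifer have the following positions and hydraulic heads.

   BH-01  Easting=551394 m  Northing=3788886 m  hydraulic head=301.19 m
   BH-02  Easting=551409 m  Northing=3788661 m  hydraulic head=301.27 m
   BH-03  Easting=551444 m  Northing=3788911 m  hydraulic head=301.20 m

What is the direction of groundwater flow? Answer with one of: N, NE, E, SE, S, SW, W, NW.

Taking BH-01 as reference: BH-02−BH-01 = (15, -225, +0.08); BH-03−BH-01 = (50, 25, +0.01).
Solve a·Δx + b·Δy = Δh: det = 15·25 − 50·(-225) = 11625.
∂h/∂x = [(+0.08)·25 − (+0.01)·(-225)] / 11625 = +0.0003656
∂h/∂y = [15·(+0.01) − 50·(+0.08)] / 11625 = -0.0003312
Flow = −∇h = (-0.0003656 east, +0.0003312 north), which points northwest.

NW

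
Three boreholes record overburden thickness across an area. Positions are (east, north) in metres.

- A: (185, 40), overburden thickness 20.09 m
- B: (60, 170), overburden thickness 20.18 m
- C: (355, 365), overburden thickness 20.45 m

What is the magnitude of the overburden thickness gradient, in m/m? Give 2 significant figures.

0.0010 m/m

With d = a·x + b·y + c and A as origin, the differences give:
  (-125)·a + 130·b = +0.09
  170·a + 325·b = +0.36
Eliminate b (×325 and ×130, subtract): -62725·a = -17.550 → a = ∂d/∂x = +0.0002798
Back-substitute: b = ∂d/∂y = +0.0009613.
|∇f| = √(0.0002798² + 0.0009613²) = 0.001001 m/m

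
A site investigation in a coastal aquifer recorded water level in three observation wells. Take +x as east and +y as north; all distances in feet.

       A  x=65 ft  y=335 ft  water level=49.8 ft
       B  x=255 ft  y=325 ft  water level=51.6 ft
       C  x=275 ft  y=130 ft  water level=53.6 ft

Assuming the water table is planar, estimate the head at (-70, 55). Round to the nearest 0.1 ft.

With h = a·x + b·y + c and A as origin, the differences give:
  190·a + (-10)·b = +1.8
  210·a + (-205)·b = +3.8
Eliminate b (×(-205) and ×(-10), subtract): -36850·a = -331.00 → a = ∂h/∂x = +0.008982
Back-substitute: b = ∂h/∂y = -0.009335.
h(-70, 55) = 49.8 + (+0.008982)·(-135) + (-0.009335)·(-280) = 49.8 -1.213 +2.614 = 51.201 ft.

51.2 ft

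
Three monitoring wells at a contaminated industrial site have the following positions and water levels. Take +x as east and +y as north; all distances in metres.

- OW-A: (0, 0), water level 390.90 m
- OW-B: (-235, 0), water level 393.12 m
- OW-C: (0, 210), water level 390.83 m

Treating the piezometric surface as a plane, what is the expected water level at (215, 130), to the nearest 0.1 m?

388.8 m

∂h/∂x = (393.12 − 390.90) / (-235 − 0) = -0.009447
∂h/∂y = (390.83 − 390.90) / (210 − 0) = -0.0003333
h(215, 130) = 390.90 + (-0.009447)·(215) + (-0.0003333)·(130) = 390.90 -2.031 -0.043 = 388.826 m.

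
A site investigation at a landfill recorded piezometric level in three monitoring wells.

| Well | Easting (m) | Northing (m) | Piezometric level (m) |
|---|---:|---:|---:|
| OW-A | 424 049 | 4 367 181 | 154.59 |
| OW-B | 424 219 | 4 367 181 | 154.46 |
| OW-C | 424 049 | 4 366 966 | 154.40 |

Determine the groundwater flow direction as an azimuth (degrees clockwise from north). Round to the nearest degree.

∂h/∂x = (154.46 − 154.59) / (424219 − 424049) = -0.0007647
∂h/∂y = (154.40 − 154.59) / (4366966 − 4367181) = +0.0008837
Flow direction (−∇h) has components (+0.0007647 E, -0.0008837 N).
Azimuth = atan2(E, N) = atan2(+0.0007647, -0.0008837) = 139.1° ≈ 139°.

139°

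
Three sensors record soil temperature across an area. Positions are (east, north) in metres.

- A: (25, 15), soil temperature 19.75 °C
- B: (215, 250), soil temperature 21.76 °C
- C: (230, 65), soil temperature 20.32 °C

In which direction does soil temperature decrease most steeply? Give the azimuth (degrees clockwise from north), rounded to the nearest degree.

186°

With T = a·x + b·y + c and A as origin, the differences give:
  190·a + 235·b = +2.01
  205·a + 50·b = +0.57
Eliminate b (×50 and ×235, subtract): -38675·a = -33.450 → a = ∂T/∂x = +0.0008649
Back-substitute: b = ∂T/∂y = +0.007854.
Steepest decrease is along −∇f: components (-0.0008649 E, -0.007854 N).
Azimuth = atan2(-0.0008649, -0.007854) = 186.3° ≈ 186°.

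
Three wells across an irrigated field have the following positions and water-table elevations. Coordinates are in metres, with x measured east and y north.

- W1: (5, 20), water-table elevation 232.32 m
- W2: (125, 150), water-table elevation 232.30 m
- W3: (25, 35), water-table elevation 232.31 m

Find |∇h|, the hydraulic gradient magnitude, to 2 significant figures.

0.0016

Differences from W1: to W2 (Δx, Δy, Δh) = (120, 130, -0.02); to W3 = (20, 15, -0.01).
Determinant of the coordinate differences = 120·15 − 20·130 = -800.
∂h/∂x = [(-0.02)·15 − (-0.01)·130] / -800 = -0.001250
∂h/∂y = [120·(-0.01) − 20·(-0.02)] / -800 = +0.0010000
|∇h| = √(-0.001250² + 0.0010000²) = 0.001601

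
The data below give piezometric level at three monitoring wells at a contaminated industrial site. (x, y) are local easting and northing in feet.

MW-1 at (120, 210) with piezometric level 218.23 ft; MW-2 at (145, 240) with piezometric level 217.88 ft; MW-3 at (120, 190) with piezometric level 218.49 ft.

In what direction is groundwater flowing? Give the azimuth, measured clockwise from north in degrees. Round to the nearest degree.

353°

With h = a·x + b·y + c and MW-1 as origin, the differences give:
  25·a + 30·b = -0.35
  0·a + (-20)·b = +0.26
Eliminate b (×(-20) and ×30, subtract): -500·a = -0.800 → a = ∂h/∂x = +0.001600
Back-substitute: b = ∂h/∂y = -0.01300.
Flow direction (−∇h) has components (-0.001600 E, +0.01300 N).
Azimuth = atan2(E, N) = atan2(-0.001600, +0.01300) = 353.0° ≈ 353°.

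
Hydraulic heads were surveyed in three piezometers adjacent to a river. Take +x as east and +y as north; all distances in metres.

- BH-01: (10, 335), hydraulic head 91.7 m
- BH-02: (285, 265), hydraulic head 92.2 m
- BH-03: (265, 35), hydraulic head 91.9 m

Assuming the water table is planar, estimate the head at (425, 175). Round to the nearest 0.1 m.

92.4 m

With h = a·x + b·y + c and BH-01 as origin, the differences give:
  275·a + (-70)·b = +0.5
  255·a + (-300)·b = +0.2
Eliminate b (×(-300) and ×(-70), subtract): -64650·a = -136.00 → a = ∂h/∂x = +0.002104
Back-substitute: b = ∂h/∂y = +0.001121.
h(425, 175) = 91.7 + (+0.002104)·(415) + (+0.001121)·(-160) = 91.7 +0.873 -0.179 = 92.394 m.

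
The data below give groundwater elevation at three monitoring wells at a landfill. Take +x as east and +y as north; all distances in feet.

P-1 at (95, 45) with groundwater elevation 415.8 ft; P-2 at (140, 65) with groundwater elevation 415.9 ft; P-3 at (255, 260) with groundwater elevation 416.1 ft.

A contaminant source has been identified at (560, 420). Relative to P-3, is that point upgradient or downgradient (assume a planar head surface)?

upgradient

With h = a·x + b·y + c and P-1 as origin, the differences give:
  45·a + 20·b = +0.1
  160·a + 215·b = +0.3
Eliminate b (×215 and ×20, subtract): 6475·a = 15.50 → a = ∂h/∂x = +0.002394
Back-substitute: b = ∂h/∂y = -0.0003861.
Head at (560, 420) = 415.8 + (+0.002394)·(465) + (-0.0003861)·(375) = 416.77 ft.
That is higher than the 416.1 ft at P-3, so the point is upgradient.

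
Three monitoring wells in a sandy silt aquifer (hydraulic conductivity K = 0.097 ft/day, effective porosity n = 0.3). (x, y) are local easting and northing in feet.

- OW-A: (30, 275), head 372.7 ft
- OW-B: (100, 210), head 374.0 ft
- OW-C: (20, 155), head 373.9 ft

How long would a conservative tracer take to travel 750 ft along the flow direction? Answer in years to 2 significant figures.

Differences from OW-A: to OW-B (Δx, Δy, Δh) = (70, -65, +1.3); to OW-C = (-10, -120, +1.2).
Solve a·Δx + b·Δy = Δh: det = 70·(-120) − (-10)·(-65) = -9050.
∂h/∂x = [(+1.3)·(-120) − (+1.2)·(-65)] / -9050 = +0.008619
∂h/∂y = [70·(+1.2) − (-10)·(+1.3)] / -9050 = -0.01072
|∇h| = √(0.008619² + -0.01072²) = 0.01376
Seepage velocity v = K·i/n = 0.097 × 0.01376 / 0.3 = 0.004449 ft/day.
t = 750 / 0.004449 = 1.686e+05 days = 462 years.

460 years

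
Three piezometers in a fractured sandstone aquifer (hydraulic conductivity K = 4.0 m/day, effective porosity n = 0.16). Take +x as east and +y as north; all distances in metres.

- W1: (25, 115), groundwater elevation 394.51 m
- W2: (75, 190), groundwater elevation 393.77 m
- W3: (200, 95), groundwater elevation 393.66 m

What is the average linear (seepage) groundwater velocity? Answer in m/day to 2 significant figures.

Taking W1 as reference: W2−W1 = (50, 75, -0.74); W3−W1 = (175, -20, -0.85).
Determinant of the coordinate differences = 50·(-20) − 175·75 = -14125.
∂h/∂x = [(-0.74)·(-20) − (-0.85)·75] / -14125 = -0.005561
∂h/∂y = [50·(-0.85) − 175·(-0.74)] / -14125 = -0.006159
|∇h| = √(-0.005561² + -0.006159²) = 0.008298
Seepage velocity v = K·i/n = 4.0 × 0.008298 / 0.16 = 0.2074 m/day.

0.21 m/day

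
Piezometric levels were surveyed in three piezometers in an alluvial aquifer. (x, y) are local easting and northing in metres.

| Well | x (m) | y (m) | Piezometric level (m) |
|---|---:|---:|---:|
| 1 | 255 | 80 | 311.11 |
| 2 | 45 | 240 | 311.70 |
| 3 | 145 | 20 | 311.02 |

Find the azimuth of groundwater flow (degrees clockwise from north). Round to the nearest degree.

Taking 1 as reference: 2−1 = (-210, 160, +0.59); 3−1 = (-110, -60, -0.09).
Determinant of the coordinate differences = (-210)·(-60) − (-110)·160 = 30200.
∂h/∂x = [(+0.59)·(-60) − (-0.09)·160] / 30200 = -0.0006954
∂h/∂y = [(-210)·(-0.09) − (-110)·(+0.59)] / 30200 = +0.002775
Flow direction (−∇h) has components (+0.0006954 E, -0.002775 N).
Azimuth = atan2(E, N) = atan2(+0.0006954, -0.002775) = 165.9° ≈ 166°.

166°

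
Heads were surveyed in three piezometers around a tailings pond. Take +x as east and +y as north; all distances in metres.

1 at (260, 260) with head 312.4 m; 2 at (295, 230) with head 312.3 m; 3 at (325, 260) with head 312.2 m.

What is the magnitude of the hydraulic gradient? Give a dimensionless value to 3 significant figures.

Differences from 1: to 2 (Δx, Δy, Δh) = (35, -30, -0.1); to 3 = (65, 0, -0.2).
Solve a·Δx + b·Δy = Δh: det = 35·0 − 65·(-30) = 1950.
∂h/∂x = [(-0.1)·0 − (-0.2)·(-30)] / 1950 = -0.003077
∂h/∂y = [35·(-0.2) − 65·(-0.1)] / 1950 = -0.0002564
|∇h| = √(-0.003077² + -0.0002564²) = 0.003088

0.00309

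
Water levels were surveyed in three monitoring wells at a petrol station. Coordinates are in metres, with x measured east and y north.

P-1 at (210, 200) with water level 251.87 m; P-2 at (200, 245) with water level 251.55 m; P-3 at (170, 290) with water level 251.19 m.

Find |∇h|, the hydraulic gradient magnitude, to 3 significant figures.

Differences from P-1: to P-2 (Δx, Δy, Δh) = (-10, 45, -0.32); to P-3 = (-40, 90, -0.68).
Determinant of the coordinate differences = (-10)·90 − (-40)·45 = 900.
∂h/∂x = [(-0.32)·90 − (-0.68)·45] / 900 = +0.002000
∂h/∂y = [(-10)·(-0.68) − (-40)·(-0.32)] / 900 = -0.006667
|∇h| = √(0.002000² + -0.006667²) = 0.006961

0.00696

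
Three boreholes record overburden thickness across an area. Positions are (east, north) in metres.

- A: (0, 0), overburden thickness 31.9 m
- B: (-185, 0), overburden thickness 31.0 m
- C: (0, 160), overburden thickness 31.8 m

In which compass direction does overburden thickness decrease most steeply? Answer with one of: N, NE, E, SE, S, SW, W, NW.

W

∂d/∂x = (31.0 − 31.9) / (-185 − 0) = +0.004865
∂d/∂y = (31.8 − 31.9) / (160 − 0) = -0.0006250
Steepest decrease is along −∇f = (-0.004865 E, +0.0006250 N) → west.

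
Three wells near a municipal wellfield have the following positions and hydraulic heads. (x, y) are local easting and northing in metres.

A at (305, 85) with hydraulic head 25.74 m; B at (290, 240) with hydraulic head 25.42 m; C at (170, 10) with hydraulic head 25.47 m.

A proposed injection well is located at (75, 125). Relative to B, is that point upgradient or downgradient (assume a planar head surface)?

Taking A as reference: B−A = (-15, 155, -0.32); C−A = (-135, -75, -0.27).
Solve a·Δx + b·Δy = Δh: det = (-15)·(-75) − (-135)·155 = 22050.
∂h/∂x = [(-0.32)·(-75) − (-0.27)·155] / 22050 = +0.002986
∂h/∂y = [(-15)·(-0.27) − (-135)·(-0.32)] / 22050 = -0.001776
Head at (75, 125) = 25.74 + (+0.002986)·(-230) + (-0.001776)·(40) = 24.98 m.
That is lower than the 25.42 m at B, so the point is downgradient.

downgradient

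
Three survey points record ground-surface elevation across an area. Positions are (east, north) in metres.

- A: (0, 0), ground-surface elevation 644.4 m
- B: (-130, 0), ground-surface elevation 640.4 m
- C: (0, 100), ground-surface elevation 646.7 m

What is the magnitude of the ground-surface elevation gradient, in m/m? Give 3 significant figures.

∂z/∂x = (640.4 − 644.4) / (-130 − 0) = +0.03077
∂z/∂y = (646.7 − 644.4) / (100 − 0) = +0.02300
|∇f| = √(0.03077² + 0.02300²) = 0.03842 m/m

0.0384 m/m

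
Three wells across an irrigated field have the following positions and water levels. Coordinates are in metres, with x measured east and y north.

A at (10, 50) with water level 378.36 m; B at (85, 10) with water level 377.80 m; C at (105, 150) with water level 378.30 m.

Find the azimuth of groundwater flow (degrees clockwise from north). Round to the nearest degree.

130°

With h = a·x + b·y + c and A as origin, the differences give:
  75·a + (-40)·b = -0.56
  95·a + 100·b = -0.06
Eliminate b (×100 and ×(-40), subtract): 11300·a = -58.400 → a = ∂h/∂x = -0.005168
Back-substitute: b = ∂h/∂y = +0.004310.
Flow direction (−∇h) has components (+0.005168 E, -0.004310 N).
Azimuth = atan2(E, N) = atan2(+0.005168, -0.004310) = 129.8° ≈ 130°.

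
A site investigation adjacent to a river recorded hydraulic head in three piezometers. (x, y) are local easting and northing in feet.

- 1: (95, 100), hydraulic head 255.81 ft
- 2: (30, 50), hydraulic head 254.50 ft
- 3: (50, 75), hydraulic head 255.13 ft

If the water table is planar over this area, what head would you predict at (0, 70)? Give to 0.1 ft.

254.9 ft

Taking 1 as reference: 2−1 = (-65, -50, -1.31); 3−1 = (-45, -25, -0.68).
Solve a·Δx + b·Δy = Δh: det = (-65)·(-25) − (-45)·(-50) = -625.
∂h/∂x = [(-1.31)·(-25) − (-0.68)·(-50)] / -625 = +0.002000
∂h/∂y = [(-65)·(-0.68) − (-45)·(-1.31)] / -625 = +0.02360
h(0, 70) = 255.81 + (+0.002000)·(-95) + (+0.02360)·(-30) = 255.81 -0.190 -0.708 = 254.912 ft.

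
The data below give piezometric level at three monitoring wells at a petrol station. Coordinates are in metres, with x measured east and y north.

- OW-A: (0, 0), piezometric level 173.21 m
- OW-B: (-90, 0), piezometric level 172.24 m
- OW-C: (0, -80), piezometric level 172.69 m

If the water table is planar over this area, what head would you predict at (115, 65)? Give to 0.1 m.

∂h/∂x = (172.24 − 173.21) / (-90 − 0) = +0.01078
∂h/∂y = (172.69 − 173.21) / (-80 − 0) = +0.006500
h(115, 65) = 173.21 + (+0.01078)·(115) + (+0.006500)·(65) = 173.21 +1.239 +0.423 = 174.872 m.

174.9 m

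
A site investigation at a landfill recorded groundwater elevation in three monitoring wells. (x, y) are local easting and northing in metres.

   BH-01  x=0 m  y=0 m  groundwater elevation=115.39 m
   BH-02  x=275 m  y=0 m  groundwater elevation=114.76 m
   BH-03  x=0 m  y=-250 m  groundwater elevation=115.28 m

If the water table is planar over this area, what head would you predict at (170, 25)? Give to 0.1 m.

∂h/∂x = (114.76 − 115.39) / (275 − 0) = -0.002291
∂h/∂y = (115.28 − 115.39) / (-250 − 0) = +0.0004400
h(170, 25) = 115.39 + (-0.002291)·(170) + (+0.0004400)·(25) = 115.39 -0.389 +0.011 = 115.012 m.

115.0 m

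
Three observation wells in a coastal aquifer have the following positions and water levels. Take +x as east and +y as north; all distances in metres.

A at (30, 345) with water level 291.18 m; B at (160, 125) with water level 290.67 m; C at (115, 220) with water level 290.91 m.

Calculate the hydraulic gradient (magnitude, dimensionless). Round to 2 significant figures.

Taking A as reference: B−A = (130, -220, -0.51); C−A = (85, -125, -0.27).
Solve a·Δx + b·Δy = Δh: det = 130·(-125) − 85·(-220) = 2450.
∂h/∂x = [(-0.51)·(-125) − (-0.27)·(-220)] / 2450 = +0.001776
∂h/∂y = [130·(-0.27) − 85·(-0.51)] / 2450 = +0.003367
|∇h| = √(0.001776² + 0.003367²) = 0.003807

0.0038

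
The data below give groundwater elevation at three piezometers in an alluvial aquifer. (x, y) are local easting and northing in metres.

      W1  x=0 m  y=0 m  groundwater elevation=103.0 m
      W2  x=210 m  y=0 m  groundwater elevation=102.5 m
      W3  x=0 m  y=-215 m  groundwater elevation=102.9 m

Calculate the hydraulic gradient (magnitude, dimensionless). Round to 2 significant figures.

∂h/∂x = (102.5 − 103.0) / (210 − 0) = -0.002381
∂h/∂y = (102.9 − 103.0) / (-215 − 0) = +0.0004651
|∇h| = √(-0.002381² + 0.0004651²) = 0.002426

0.0024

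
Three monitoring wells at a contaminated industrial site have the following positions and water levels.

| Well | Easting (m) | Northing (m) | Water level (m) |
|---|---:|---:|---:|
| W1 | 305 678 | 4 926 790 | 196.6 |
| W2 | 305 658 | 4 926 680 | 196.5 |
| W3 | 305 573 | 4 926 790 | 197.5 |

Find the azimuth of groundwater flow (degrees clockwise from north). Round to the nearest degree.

Taking W1 as reference: W2−W1 = (-20, -110, -0.1); W3−W1 = (-105, 0, +0.9).
Determinant of the coordinate differences = (-20)·0 − (-105)·(-110) = -11550.
∂h/∂x = [(-0.1)·0 − (+0.9)·(-110)] / -11550 = -0.008571
∂h/∂y = [(-20)·(+0.9) − (-105)·(-0.1)] / -11550 = +0.002468
Flow direction (−∇h) has components (+0.008571 E, -0.002468 N).
Azimuth = atan2(E, N) = atan2(+0.008571, -0.002468) = 106.1° ≈ 106°.

106°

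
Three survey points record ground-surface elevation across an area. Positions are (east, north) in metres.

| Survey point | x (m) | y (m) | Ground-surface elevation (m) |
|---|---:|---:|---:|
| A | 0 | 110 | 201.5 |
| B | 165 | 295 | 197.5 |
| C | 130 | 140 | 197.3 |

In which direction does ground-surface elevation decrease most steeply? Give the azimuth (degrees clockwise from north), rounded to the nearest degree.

105°

With z = a·x + b·y + c and A as origin, the differences give:
  165·a + 185·b = -4.0
  130·a + 30·b = -4.2
Eliminate b (×30 and ×185, subtract): -19100·a = 657.00 → a = ∂z/∂x = -0.03440
Back-substitute: b = ∂z/∂y = +0.009058.
Steepest decrease is along −∇f: components (+0.03440 E, -0.009058 N).
Azimuth = atan2(+0.03440, -0.009058) = 104.8° ≈ 105°.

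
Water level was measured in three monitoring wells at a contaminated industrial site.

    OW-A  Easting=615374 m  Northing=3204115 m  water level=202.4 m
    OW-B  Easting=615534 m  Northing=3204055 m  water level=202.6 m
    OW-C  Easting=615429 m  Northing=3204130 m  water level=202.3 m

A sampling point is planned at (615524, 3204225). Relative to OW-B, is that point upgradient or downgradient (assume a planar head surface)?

downgradient

Taking OW-A as reference: OW-B−OW-A = (160, -60, +0.2); OW-C−OW-A = (55, 15, -0.1).
Solve a·Δx + b·Δy = Δh: det = 160·15 − 55·(-60) = 5700.
∂h/∂x = [(+0.2)·15 − (-0.1)·(-60)] / 5700 = -0.0005263
∂h/∂y = [160·(-0.1) − 55·(+0.2)] / 5700 = -0.004737
Head at (615524, 3204225) = 202.4 + (-0.0005263)·(150) + (-0.004737)·(110) = 201.80 m.
That is lower than the 202.6 m at OW-B, so the point is downgradient.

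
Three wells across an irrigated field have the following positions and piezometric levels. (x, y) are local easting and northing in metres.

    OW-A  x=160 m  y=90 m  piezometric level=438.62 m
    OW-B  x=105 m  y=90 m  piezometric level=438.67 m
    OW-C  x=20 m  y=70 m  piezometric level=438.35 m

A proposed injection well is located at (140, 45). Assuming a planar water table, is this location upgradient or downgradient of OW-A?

downgradient

With h = a·x + b·y + c and OW-A as origin, the differences give:
  (-55)·a + 0·b = +0.05
  (-140)·a + (-20)·b = -0.27
Eliminate b (×(-20) and ×0, subtract): 1100·a = -1.000 → a = ∂h/∂x = -0.0009091
Back-substitute: b = ∂h/∂y = +0.01986.
Head at (140, 45) = 438.62 + (-0.0009091)·(-20) + (+0.01986)·(-45) = 437.74 m.
That is lower than the 438.62 m at OW-A, so the point is downgradient.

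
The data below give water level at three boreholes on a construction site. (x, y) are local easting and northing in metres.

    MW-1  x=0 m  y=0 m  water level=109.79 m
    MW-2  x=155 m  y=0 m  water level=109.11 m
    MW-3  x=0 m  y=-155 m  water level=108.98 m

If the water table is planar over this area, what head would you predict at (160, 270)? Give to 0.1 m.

∂h/∂x = (109.11 − 109.79) / (155 − 0) = -0.004387
∂h/∂y = (108.98 − 109.79) / (-155 − 0) = +0.005226
h(160, 270) = 109.79 + (-0.004387)·(160) + (+0.005226)·(270) = 109.79 -0.702 +1.411 = 110.499 m.

110.5 m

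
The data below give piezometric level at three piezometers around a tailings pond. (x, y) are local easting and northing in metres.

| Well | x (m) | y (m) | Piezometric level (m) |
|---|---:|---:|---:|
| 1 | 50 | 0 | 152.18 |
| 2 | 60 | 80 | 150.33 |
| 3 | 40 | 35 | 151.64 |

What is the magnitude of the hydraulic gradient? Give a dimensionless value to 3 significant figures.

With h = a·x + b·y + c and 1 as origin, the differences give:
  10·a + 80·b = -1.85
  (-10)·a + 35·b = -0.54
Eliminate b (×35 and ×80, subtract): 1150·a = -21.550 → a = ∂h/∂x = -0.01874
Back-substitute: b = ∂h/∂y = -0.02078.
|∇h| = √(-0.01874² + -0.02078²) = 0.02798

0.0280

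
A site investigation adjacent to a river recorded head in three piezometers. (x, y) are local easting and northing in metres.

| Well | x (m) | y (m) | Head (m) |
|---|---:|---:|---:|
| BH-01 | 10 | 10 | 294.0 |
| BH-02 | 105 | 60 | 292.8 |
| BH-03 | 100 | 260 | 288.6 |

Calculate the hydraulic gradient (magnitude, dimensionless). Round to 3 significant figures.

With h = a·x + b·y + c and BH-01 as origin, the differences give:
  95·a + 50·b = -1.2
  90·a + 250·b = -5.4
Eliminate b (×250 and ×50, subtract): 19250·a = -30.00 → a = ∂h/∂x = -0.001558
Back-substitute: b = ∂h/∂y = -0.02104.
|∇h| = √(-0.001558² + -0.02104²) = 0.0211

0.0211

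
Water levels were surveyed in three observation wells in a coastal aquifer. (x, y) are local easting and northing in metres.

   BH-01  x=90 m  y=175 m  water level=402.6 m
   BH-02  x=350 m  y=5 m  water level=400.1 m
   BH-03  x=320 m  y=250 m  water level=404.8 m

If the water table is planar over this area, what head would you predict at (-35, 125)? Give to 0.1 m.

Taking BH-01 as reference: BH-02−BH-01 = (260, -170, -2.5); BH-03−BH-01 = (230, 75, +2.2).
Solve a·Δx + b·Δy = Δh: det = 260·75 − 230·(-170) = 58600.
∂h/∂x = [(-2.5)·75 − (+2.2)·(-170)] / 58600 = +0.003183
∂h/∂y = [260·(+2.2) − 230·(-2.5)] / 58600 = +0.01957
h(-35, 125) = 402.6 + (+0.003183)·(-125) + (+0.01957)·(-50) = 402.6 -0.398 -0.979 = 401.224 m.

401.2 m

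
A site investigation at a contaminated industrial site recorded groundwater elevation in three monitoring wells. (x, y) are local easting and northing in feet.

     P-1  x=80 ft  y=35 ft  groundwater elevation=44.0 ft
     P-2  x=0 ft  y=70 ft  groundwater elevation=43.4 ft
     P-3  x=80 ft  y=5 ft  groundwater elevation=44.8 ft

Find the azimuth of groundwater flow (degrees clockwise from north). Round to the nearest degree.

With h = a·x + b·y + c and P-1 as origin, the differences give:
  (-80)·a + 35·b = -0.6
  0·a + (-30)·b = +0.8
Eliminate b (×(-30) and ×35, subtract): 2400·a = -10.00 → a = ∂h/∂x = -0.004167
Back-substitute: b = ∂h/∂y = -0.02667.
Flow direction (−∇h) has components (+0.004167 E, +0.02667 N).
Azimuth = atan2(E, N) = atan2(+0.004167, +0.02667) = 8.9° ≈ 009°.

009°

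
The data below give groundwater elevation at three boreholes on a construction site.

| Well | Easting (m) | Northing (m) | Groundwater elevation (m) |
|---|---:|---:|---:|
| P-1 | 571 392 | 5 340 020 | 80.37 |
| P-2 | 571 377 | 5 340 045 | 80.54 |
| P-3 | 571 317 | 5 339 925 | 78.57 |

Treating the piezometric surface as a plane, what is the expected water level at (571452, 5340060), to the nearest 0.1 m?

81.4 m

With h = a·x + b·y + c and P-1 as origin, the differences give:
  (-15)·a + 25·b = +0.17
  (-75)·a + (-95)·b = -1.80
Eliminate b (×(-95) and ×25, subtract): 3300·a = 28.850 → a = ∂h/∂x = +0.008742
Back-substitute: b = ∂h/∂y = +0.01205.
h(571452, 5340060) = 80.37 + (+0.008742)·(60) + (+0.01205)·(40) = 80.37 +0.525 +0.482 = 81.376 m.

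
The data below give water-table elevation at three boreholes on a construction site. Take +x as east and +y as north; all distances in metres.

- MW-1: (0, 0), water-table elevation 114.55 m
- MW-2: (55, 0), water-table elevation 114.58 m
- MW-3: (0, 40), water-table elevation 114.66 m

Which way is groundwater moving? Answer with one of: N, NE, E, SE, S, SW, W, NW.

∂h/∂x = (114.58 − 114.55) / (55 − 0) = +0.0005455
∂h/∂y = (114.66 − 114.55) / (40 − 0) = +0.002750
Flow = −∇h = (-0.0005455 east, -0.002750 north), which points south.

S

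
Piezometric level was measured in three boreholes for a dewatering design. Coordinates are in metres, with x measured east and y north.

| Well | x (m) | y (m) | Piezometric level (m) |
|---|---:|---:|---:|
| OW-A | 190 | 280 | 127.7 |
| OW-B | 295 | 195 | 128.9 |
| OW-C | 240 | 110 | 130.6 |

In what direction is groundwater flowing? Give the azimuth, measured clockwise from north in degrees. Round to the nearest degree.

Differences from OW-A: to OW-B (Δx, Δy, Δh) = (105, -85, +1.2); to OW-C = (50, -170, +2.9).
Determinant of the coordinate differences = 105·(-170) − 50·(-85) = -13600.
∂h/∂x = [(+1.2)·(-170) − (+2.9)·(-85)] / -13600 = -0.003125
∂h/∂y = [105·(+2.9) − 50·(+1.2)] / -13600 = -0.01798
Flow direction (−∇h) has components (+0.003125 E, +0.01798 N).
Azimuth = atan2(E, N) = atan2(+0.003125, +0.01798) = 9.9° ≈ 010°.

010°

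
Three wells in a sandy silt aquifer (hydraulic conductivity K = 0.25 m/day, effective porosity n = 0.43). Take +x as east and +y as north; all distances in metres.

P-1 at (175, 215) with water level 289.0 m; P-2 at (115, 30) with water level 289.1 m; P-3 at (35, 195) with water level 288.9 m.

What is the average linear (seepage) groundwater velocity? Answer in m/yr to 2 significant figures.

With h = a·x + b·y + c and P-1 as origin, the differences give:
  (-60)·a + (-185)·b = +0.1
  (-140)·a + (-20)·b = -0.1
Eliminate b (×(-20) and ×(-185), subtract): -24700·a = -20.50 → a = ∂h/∂x = +0.0008300
Back-substitute: b = ∂h/∂y = -0.0008097.
|∇h| = √(0.0008300² + -0.0008097²) = 0.00116
Seepage velocity v = K·i/n = 0.25 × 0.00116 / 0.43 = 0.0006744 m/day = 0.2463 m/yr.

0.25 m/yr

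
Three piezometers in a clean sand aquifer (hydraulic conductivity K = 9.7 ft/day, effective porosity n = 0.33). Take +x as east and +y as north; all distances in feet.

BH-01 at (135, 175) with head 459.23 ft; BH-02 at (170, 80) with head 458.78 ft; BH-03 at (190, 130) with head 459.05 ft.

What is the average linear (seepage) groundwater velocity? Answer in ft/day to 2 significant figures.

With h = a·x + b·y + c and BH-01 as origin, the differences give:
  35·a + (-95)·b = -0.45
  55·a + (-45)·b = -0.18
Eliminate b (×(-45) and ×(-95), subtract): 3650·a = 3.150 → a = ∂h/∂x = +0.0008630
Back-substitute: b = ∂h/∂y = +0.005055.
|∇h| = √(0.0008630² + 0.005055²) = 0.005128
Seepage velocity v = K·i/n = 9.7 × 0.005128 / 0.33 = 0.1507 ft/day.

0.15 ft/day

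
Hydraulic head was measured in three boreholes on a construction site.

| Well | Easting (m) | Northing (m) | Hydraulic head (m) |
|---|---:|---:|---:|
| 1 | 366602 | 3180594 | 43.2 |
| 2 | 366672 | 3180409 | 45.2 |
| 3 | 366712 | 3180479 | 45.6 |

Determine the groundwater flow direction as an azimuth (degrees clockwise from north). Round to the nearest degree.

284°

With h = a·x + b·y + c and 1 as origin, the differences give:
  70·a + (-185)·b = +2.0
  110·a + (-115)·b = +2.4
Eliminate b (×(-115) and ×(-185), subtract): 12300·a = 214.00 → a = ∂h/∂x = +0.01740
Back-substitute: b = ∂h/∂y = -0.004228.
Flow direction (−∇h) has components (-0.01740 E, +0.004228 N).
Azimuth = atan2(E, N) = atan2(-0.01740, +0.004228) = 283.7° ≈ 284°.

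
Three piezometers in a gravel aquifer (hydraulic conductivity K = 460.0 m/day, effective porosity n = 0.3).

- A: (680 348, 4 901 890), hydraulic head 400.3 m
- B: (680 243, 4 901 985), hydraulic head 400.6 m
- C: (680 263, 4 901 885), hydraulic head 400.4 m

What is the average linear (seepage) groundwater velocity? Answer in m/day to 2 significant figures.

3.3 m/day

Differences from A: to B (Δx, Δy, Δh) = (-105, 95, +0.3); to C = (-85, -5, +0.1).
Determinant of the coordinate differences = (-105)·(-5) − (-85)·95 = 8600.
∂h/∂x = [(+0.3)·(-5) − (+0.1)·95] / 8600 = -0.001279
∂h/∂y = [(-105)·(+0.1) − (-85)·(+0.3)] / 8600 = +0.001744
|∇h| = √(-0.001279² + 0.001744²) = 0.002163
Seepage velocity v = K·i/n = 460.0 × 0.002163 / 0.3 = 3.317 m/day.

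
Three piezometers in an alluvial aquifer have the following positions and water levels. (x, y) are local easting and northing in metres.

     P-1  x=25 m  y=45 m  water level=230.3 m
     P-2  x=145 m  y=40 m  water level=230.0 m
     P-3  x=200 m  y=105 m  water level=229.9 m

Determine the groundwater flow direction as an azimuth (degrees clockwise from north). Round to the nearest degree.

Three-point gradient (reference P-1): Δ to P-2 = (120, -5, -0.3), Δ to P-3 = (175, 60, -0.4).
∂h/∂x = -0.002477, ∂h/∂y = +0.0005573 (det = 8075).
Flow direction (−∇h) has components (+0.002477 E, -0.0005573 N).
Azimuth = atan2(E, N) = atan2(+0.002477, -0.0005573) = 102.7° ≈ 103°.

103°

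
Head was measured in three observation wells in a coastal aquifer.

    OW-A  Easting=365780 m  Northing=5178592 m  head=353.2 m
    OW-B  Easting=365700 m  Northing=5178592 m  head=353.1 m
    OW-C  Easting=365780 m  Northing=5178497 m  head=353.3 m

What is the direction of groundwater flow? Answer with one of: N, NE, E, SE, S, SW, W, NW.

NW

∂h/∂x = (353.1 − 353.2) / (365700 − 365780) = +0.001250
∂h/∂y = (353.3 − 353.2) / (5178497 − 5178592) = -0.001053
Flow = −∇h = (-0.001250 east, +0.001053 north), which points northwest.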